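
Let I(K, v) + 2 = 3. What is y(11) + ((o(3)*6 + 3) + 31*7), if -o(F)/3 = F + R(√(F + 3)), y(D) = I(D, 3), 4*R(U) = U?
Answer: 167 - 9*√6/2 ≈ 155.98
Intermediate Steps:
R(U) = U/4
I(K, v) = 1 (I(K, v) = -2 + 3 = 1)
y(D) = 1
o(F) = -3*F - 3*√(3 + F)/4 (o(F) = -3*(F + √(F + 3)/4) = -3*(F + √(3 + F)/4) = -3*F - 3*√(3 + F)/4)
y(11) + ((o(3)*6 + 3) + 31*7) = 1 + (((-3*3 - 3*√(3 + 3)/4)*6 + 3) + 31*7) = 1 + (((-9 - 3*√6/4)*6 + 3) + 217) = 1 + (((-54 - 9*√6/2) + 3) + 217) = 1 + ((-51 - 9*√6/2) + 217) = 1 + (166 - 9*√6/2) = 167 - 9*√6/2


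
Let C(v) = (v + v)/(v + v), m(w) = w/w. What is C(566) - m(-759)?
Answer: 0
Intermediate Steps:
m(w) = 1
C(v) = 1 (C(v) = (2*v)/((2*v)) = (2*v)*(1/(2*v)) = 1)
C(566) - m(-759) = 1 - 1*1 = 1 - 1 = 0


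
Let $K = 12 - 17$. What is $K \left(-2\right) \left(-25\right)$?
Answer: $-250$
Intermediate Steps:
$K = -5$
$K \left(-2\right) \left(-25\right) = \left(-5\right) \left(-2\right) \left(-25\right) = 10 \left(-25\right) = -250$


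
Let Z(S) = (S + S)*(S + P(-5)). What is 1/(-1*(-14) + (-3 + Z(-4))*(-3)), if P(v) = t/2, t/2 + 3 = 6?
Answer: -1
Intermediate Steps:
t = 6 (t = -6 + 2*6 = -6 + 12 = 6)
P(v) = 3 (P(v) = 6/2 = 6*(½) = 3)
Z(S) = 2*S*(3 + S) (Z(S) = (S + S)*(S + 3) = (2*S)*(3 + S) = 2*S*(3 + S))
1/(-1*(-14) + (-3 + Z(-4))*(-3)) = 1/(-1*(-14) + (-3 + 2*(-4)*(3 - 4))*(-3)) = 1/(14 + (-3 + 2*(-4)*(-1))*(-3)) = 1/(14 + (-3 + 8)*(-3)) = 1/(14 + 5*(-3)) = 1/(14 - 15) = 1/(-1) = -1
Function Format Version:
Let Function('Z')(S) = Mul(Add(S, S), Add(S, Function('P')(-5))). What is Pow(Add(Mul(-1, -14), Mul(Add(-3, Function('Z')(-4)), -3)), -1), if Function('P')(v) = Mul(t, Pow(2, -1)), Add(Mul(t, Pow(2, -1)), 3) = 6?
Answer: -1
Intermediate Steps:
t = 6 (t = Add(-6, Mul(2, 6)) = Add(-6, 12) = 6)
Function('P')(v) = 3 (Function('P')(v) = Mul(6, Pow(2, -1)) = Mul(6, Rational(1, 2)) = 3)
Function('Z')(S) = Mul(2, S, Add(3, S)) (Function('Z')(S) = Mul(Add(S, S), Add(S, 3)) = Mul(Mul(2, S), Add(3, S)) = Mul(2, S, Add(3, S)))
Pow(Add(Mul(-1, -14), Mul(Add(-3, Function('Z')(-4)), -3)), -1) = Pow(Add(Mul(-1, -14), Mul(Add(-3, Mul(2, -4, Add(3, -4))), -3)), -1) = Pow(Add(14, Mul(Add(-3, Mul(2, -4, -1)), -3)), -1) = Pow(Add(14, Mul(Add(-3, 8), -3)), -1) = Pow(Add(14, Mul(5, -3)), -1) = Pow(Add(14, -15), -1) = Pow(-1, -1) = -1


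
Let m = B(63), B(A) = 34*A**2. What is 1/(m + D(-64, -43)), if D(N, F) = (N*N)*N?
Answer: -1/127198 ≈ -7.8618e-6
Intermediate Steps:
D(N, F) = N**3 (D(N, F) = N**2*N = N**3)
m = 134946 (m = 34*63**2 = 34*3969 = 134946)
1/(m + D(-64, -43)) = 1/(134946 + (-64)**3) = 1/(134946 - 262144) = 1/(-127198) = -1/127198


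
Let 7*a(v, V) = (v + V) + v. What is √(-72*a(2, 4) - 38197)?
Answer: I*√1875685/7 ≈ 195.65*I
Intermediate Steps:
a(v, V) = V/7 + 2*v/7 (a(v, V) = ((v + V) + v)/7 = ((V + v) + v)/7 = (V + 2*v)/7 = V/7 + 2*v/7)
√(-72*a(2, 4) - 38197) = √(-72*((⅐)*4 + (2/7)*2) - 38197) = √(-72*(4/7 + 4/7) - 38197) = √(-72*8/7 - 38197) = √(-576/7 - 38197) = √(-267955/7) = I*√1875685/7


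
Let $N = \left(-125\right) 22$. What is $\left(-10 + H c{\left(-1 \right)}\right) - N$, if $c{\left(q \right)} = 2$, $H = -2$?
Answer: $2736$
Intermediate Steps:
$N = -2750$
$\left(-10 + H c{\left(-1 \right)}\right) - N = \left(-10 - 4\right) - -2750 = \left(-10 - 4\right) + 2750 = -14 + 2750 = 2736$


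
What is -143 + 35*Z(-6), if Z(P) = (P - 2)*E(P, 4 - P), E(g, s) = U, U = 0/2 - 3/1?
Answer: 697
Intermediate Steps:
U = -3 (U = 0*(1/2) - 3*1 = 0 - 3 = -3)
E(g, s) = -3
Z(P) = 6 - 3*P (Z(P) = (P - 2)*(-3) = (-2 + P)*(-3) = 6 - 3*P)
-143 + 35*Z(-6) = -143 + 35*(6 - 3*(-6)) = -143 + 35*(6 + 18) = -143 + 35*24 = -143 + 840 = 697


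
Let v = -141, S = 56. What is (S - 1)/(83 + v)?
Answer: -55/58 ≈ -0.94828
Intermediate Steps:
(S - 1)/(83 + v) = (56 - 1)/(83 - 141) = 55/(-58) = -1/58*55 = -55/58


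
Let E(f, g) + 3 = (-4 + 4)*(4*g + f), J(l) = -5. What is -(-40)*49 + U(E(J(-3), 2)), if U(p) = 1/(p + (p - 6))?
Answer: 23519/12 ≈ 1959.9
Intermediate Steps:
E(f, g) = -3 (E(f, g) = -3 + (-4 + 4)*(4*g + f) = -3 + 0*(f + 4*g) = -3 + 0 = -3)
U(p) = 1/(-6 + 2*p) (U(p) = 1/(p + (-6 + p)) = 1/(-6 + 2*p))
-(-40)*49 + U(E(J(-3), 2)) = -(-40)*49 + 1/(2*(-3 - 3)) = -40*(-49) + (½)/(-6) = 1960 + (½)*(-⅙) = 1960 - 1/12 = 23519/12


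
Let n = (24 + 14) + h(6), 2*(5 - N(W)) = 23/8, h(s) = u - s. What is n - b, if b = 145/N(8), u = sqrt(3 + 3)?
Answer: -496/57 + sqrt(6) ≈ -6.2523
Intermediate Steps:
u = sqrt(6) ≈ 2.4495
h(s) = sqrt(6) - s
N(W) = 57/16 (N(W) = 5 - 23/(2*8) = 5 - 1/2*23/8 = 5 - 23/16 = 57/16)
n = 32 + sqrt(6) (n = (24 + 14) + (sqrt(6) - 1*6) = 38 + (sqrt(6) - 6) = 38 + (-6 + sqrt(6)) = 32 + sqrt(6) ≈ 34.449)
b = 2320/57 (b = 145/(57/16) = 145*(16/57) = 2320/57 ≈ 40.702)
n - b = (32 + sqrt(6)) - 1*2320/57 = (32 + sqrt(6)) - 2320/57 = -496/57 + sqrt(6)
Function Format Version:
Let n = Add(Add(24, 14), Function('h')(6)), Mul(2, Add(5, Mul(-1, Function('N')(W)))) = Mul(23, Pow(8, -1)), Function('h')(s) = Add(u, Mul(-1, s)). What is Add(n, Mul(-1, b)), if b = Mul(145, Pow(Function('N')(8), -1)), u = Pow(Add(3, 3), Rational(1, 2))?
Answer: Add(Rational(-496, 57), Pow(6, Rational(1, 2))) ≈ -6.2523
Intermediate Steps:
u = Pow(6, Rational(1, 2)) ≈ 2.4495
Function('h')(s) = Add(Pow(6, Rational(1, 2)), Mul(-1, s))
Function('N')(W) = Rational(57, 16) (Function('N')(W) = Add(5, Mul(Rational(-1, 2), Mul(23, Pow(8, -1)))) = Add(5, Mul(Rational(-1, 2), Mul(23, Rational(1, 8)))) = Add(5, Mul(Rational(-1, 2), Rational(23, 8))) = Add(5, Rational(-23, 16)) = Rational(57, 16))
n = Add(32, Pow(6, Rational(1, 2))) (n = Add(Add(24, 14), Add(Pow(6, Rational(1, 2)), Mul(-1, 6))) = Add(38, Add(Pow(6, Rational(1, 2)), -6)) = Add(38, Add(-6, Pow(6, Rational(1, 2)))) = Add(32, Pow(6, Rational(1, 2))) ≈ 34.449)
b = Rational(2320, 57) (b = Mul(145, Pow(Rational(57, 16), -1)) = Mul(145, Rational(16, 57)) = Rational(2320, 57) ≈ 40.702)
Add(n, Mul(-1, b)) = Add(Add(32, Pow(6, Rational(1, 2))), Mul(-1, Rational(2320, 57))) = Add(Add(32, Pow(6, Rational(1, 2))), Rational(-2320, 57)) = Add(Rational(-496, 57), Pow(6, Rational(1, 2)))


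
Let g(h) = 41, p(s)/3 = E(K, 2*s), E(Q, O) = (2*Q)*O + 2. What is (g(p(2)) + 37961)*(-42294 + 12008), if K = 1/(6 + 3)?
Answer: -1150928572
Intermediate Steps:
K = 1/9 ≈ 0.11111
E(Q, O) = 2 + 2*O*Q (E(Q, O) = 2*O*Q + 2 = 2 + 2*O*Q)
p(s) = 6 + 4*s/3 (p(s) = 3*(2 + 2*(2*s)*(1/9)) = 3*(2 + 4*s/9) = 6 + 4*s/3)
(g(p(2)) + 37961)*(-42294 + 12008) = (41 + 37961)*(-42294 + 12008) = 38002*(-30286) = -1150928572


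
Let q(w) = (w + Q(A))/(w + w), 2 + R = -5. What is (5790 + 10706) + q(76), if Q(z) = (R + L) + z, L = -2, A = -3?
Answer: 313432/19 ≈ 16496.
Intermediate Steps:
R = -7 (R = -2 - 5 = -7)
Q(z) = -9 + z (Q(z) = (-7 - 2) + z = -9 + z)
q(w) = (-12 + w)/(2*w) (q(w) = (w + (-9 - 3))/(w + w) = (w - 12)/((2*w)) = (-12 + w)*(1/(2*w)) = (-12 + w)/(2*w))
(5790 + 10706) + q(76) = (5790 + 10706) + (½)*(-12 + 76)/76 = 16496 + (½)*(1/76)*64 = 16496 + 8/19 = 313432/19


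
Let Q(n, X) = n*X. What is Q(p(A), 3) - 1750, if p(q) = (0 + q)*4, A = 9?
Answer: -1642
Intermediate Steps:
p(q) = 4*q (p(q) = q*4 = 4*q)
Q(n, X) = X*n
Q(p(A), 3) - 1750 = 3*(4*9) - 1750 = 3*36 - 1750 = 108 - 1750 = -1642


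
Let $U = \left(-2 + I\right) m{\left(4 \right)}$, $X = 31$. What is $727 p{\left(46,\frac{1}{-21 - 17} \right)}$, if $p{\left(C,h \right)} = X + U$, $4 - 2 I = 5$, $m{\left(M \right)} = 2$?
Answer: $18902$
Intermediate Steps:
$I = - \frac{1}{2}$ ($I = 2 - \frac{5}{2} = - \frac{1}{2} \approx -0.5$)
$U = -5$ ($U = \left(-2 - \frac{1}{2}\right) 2 = \left(- \frac{5}{2}\right) 2 = -5$)
$p{\left(C,h \right)} = 26$ ($p{\left(C,h \right)} = 31 - 5 = 26$)
$727 p{\left(46,\frac{1}{-21 - 17} \right)} = 727 \cdot 26 = 18902$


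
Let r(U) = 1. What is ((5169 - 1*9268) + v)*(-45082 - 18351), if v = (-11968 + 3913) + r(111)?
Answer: 770901249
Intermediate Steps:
v = -8054 (v = (-11968 + 3913) + 1 = -8055 + 1 = -8054)
((5169 - 1*9268) + v)*(-45082 - 18351) = ((5169 - 1*9268) - 8054)*(-45082 - 18351) = ((5169 - 9268) - 8054)*(-63433) = (-4099 - 8054)*(-63433) = -12153*(-63433) = 770901249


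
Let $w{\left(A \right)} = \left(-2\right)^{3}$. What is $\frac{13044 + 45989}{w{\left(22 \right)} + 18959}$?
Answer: $\frac{59033}{18951} \approx 3.115$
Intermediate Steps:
$w{\left(A \right)} = -8$
$\frac{13044 + 45989}{w{\left(22 \right)} + 18959} = \frac{13044 + 45989}{-8 + 18959} = \frac{59033}{18951}$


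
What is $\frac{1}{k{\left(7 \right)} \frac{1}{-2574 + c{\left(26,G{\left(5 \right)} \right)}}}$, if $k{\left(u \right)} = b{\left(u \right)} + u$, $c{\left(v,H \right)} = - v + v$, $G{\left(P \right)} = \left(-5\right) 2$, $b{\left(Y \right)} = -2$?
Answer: $- \frac{2574}{5} \approx -514.8$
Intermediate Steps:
$G{\left(P \right)} = -10$
$c{\left(v,H \right)} = 0$
$k{\left(u \right)} = -2 + u$
$\frac{1}{k{\left(7 \right)} \frac{1}{-2574 + c{\left(26,G{\left(5 \right)} \right)}}} = \frac{1}{\left(-2 + 7\right) \frac{1}{-2574 + 0}} = \frac{1}{5 \frac{1}{-2574}} = \frac{1}{5 \left(- \frac{1}{2574}\right)} = \frac{1}{- \frac{5}{2574}} = - \frac{2574}{5}$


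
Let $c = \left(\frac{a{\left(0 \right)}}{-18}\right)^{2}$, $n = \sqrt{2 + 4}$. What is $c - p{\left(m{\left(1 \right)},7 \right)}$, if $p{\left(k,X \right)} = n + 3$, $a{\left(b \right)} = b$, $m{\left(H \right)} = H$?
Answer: $-3 - \sqrt{6} \approx -5.4495$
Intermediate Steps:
$n = \sqrt{6} \approx 2.4495$
$p{\left(k,X \right)} = 3 + \sqrt{6}$ ($p{\left(k,X \right)} = \sqrt{6} + 3 = 3 + \sqrt{6}$)
$c = 0$ ($c = \left(\frac{0}{-18}\right)^{2} = \left(0 \left(- \frac{1}{18}\right)\right)^{2} = 0^{2} = 0$)
$c - p{\left(m{\left(1 \right)},7 \right)} = 0 - \left(3 + \sqrt{6}\right) = -3 - \sqrt{6}$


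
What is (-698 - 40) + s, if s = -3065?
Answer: -3803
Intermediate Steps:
(-698 - 40) + s = (-698 - 40) - 3065 = -738 - 3065 = -3803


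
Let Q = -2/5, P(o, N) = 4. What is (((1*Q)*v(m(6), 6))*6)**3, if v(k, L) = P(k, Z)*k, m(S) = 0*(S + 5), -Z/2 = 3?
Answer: 0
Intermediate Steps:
Z = -6 (Z = -2*3 = -6)
m(S) = 0 (m(S) = 0*(5 + S) = 0)
v(k, L) = 4*k
Q = -2/5 (Q = -2*1/5 = -2/5 ≈ -0.40000)
(((1*Q)*v(m(6), 6))*6)**3 = (((1*(-2/5))*(4*0))*6)**3 = (-2/5*0*6)**3 = (0*6)**3 = 0**3 = 0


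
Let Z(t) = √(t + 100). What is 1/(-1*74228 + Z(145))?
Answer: -10604/787113677 - √5/787113677 ≈ -1.3475e-5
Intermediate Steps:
Z(t) = √(100 + t)
1/(-1*74228 + Z(145)) = 1/(-1*74228 + √(100 + 145)) = 1/(-74228 + √245) = 1/(-74228 + 7*√5)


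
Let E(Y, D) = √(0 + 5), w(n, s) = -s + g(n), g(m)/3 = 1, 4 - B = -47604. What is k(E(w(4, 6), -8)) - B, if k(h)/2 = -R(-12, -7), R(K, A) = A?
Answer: -47594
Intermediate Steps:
B = 47608 (B = 4 - 1*(-47604) = 4 + 47604 = 47608)
g(m) = 3 (g(m) = 3*1 = 3)
w(n, s) = 3 - s (w(n, s) = -s + 3 = 3 - s)
E(Y, D) = √5
k(h) = 14 (k(h) = 2*(-1*(-7)) = 2*7 = 14)
k(E(w(4, 6), -8)) - B = 14 - 1*47608 = 14 - 47608 = -47594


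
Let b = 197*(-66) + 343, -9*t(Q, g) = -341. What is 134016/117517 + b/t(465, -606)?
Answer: -13343129871/40073297 ≈ -332.97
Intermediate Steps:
t(Q, g) = 341/9 (t(Q, g) = -1/9*(-341) = 341/9)
b = -12659 (b = -13002 + 343 = -12659)
134016/117517 + b/t(465, -606) = 134016/117517 - 12659/341/9 = 134016*(1/117517) - 12659*9/341 = 134016/117517 - 113931/341 = -13343129871/40073297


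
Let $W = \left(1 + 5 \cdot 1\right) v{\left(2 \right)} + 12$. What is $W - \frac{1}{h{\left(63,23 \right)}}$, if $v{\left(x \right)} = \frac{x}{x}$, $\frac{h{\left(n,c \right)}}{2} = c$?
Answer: $\frac{827}{46} \approx 17.978$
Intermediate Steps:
$h{\left(n,c \right)} = 2 c$
$v{\left(x \right)} = 1$
$W = 18$ ($W = \left(1 + 5 \cdot 1\right) 1 + 12 = \left(1 + 5\right) 1 + 12 = 6 \cdot 1 + 12 = 6 + 12 = 18$)
$W - \frac{1}{h{\left(63,23 \right)}} = 18 - \frac{1}{2 \cdot 23} = 18 - \frac{1}{46} = \frac{827}{46}$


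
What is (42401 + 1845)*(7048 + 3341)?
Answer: 459671694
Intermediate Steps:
(42401 + 1845)*(7048 + 3341) = 44246*10389 = 459671694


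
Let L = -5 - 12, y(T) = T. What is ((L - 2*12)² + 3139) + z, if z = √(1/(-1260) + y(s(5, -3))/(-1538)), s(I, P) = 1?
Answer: 4820 + I*√37654085/161490 ≈ 4820.0 + 0.037998*I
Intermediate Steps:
L = -17
z = I*√37654085/161490 (z = √(1/(-1260) + 1/(-1538)) = √(-1/1260 + 1*(-1/1538)) = √(-1/1260 - 1/1538) = √(-1399/968940) = I*√37654085/161490 ≈ 0.037998*I)
((L - 2*12)² + 3139) + z = ((-17 - 2*12)² + 3139) + I*√37654085/161490 = ((-17 - 24)² + 3139) + I*√37654085/161490 = ((-41)² + 3139) + I*√37654085/161490 = (1681 + 3139) + I*√37654085/161490 = 4820 + I*√37654085/161490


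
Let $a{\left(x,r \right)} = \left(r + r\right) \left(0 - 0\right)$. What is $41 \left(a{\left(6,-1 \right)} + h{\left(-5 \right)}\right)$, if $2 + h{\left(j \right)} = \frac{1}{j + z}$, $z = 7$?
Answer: $- \frac{123}{2} \approx -61.5$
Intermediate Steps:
$a{\left(x,r \right)} = 0$ ($a{\left(x,r \right)} = 2 r \left(0 + 0\right) = 2 r 0 = 0$)
$h{\left(j \right)} = -2 + \frac{1}{7 + j}$ ($h{\left(j \right)} = -2 + \frac{1}{j + 7} = -2 + \frac{1}{7 + j}$)
$41 \left(a{\left(6,-1 \right)} + h{\left(-5 \right)}\right) = 41 \left(0 + \frac{-13 - -10}{7 - 5}\right) = 41 \left(0 + \frac{-13 + 10}{2}\right) = 41 \left(0 + \frac{1}{2} \left(-3\right)\right) = 41 \left(0 - \frac{3}{2}\right) = 41 \left(- \frac{3}{2}\right) = - \frac{123}{2}$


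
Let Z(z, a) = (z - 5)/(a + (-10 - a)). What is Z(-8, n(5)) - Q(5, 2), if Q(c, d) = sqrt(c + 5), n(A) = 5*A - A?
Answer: 13/10 - sqrt(10) ≈ -1.8623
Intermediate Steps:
n(A) = 4*A
Z(z, a) = 1/2 - z/10 (Z(z, a) = (-5 + z)/(-10) = (-5 + z)*(-1/10) = 1/2 - z/10)
Q(c, d) = sqrt(5 + c)
Z(-8, n(5)) - Q(5, 2) = (1/2 - 1/10*(-8)) - sqrt(5 + 5) = (1/2 + 4/5) - sqrt(10) = 13/10 - sqrt(10)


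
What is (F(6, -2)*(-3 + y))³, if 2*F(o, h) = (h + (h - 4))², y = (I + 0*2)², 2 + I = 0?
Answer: 32768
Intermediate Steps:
I = -2 (I = -2 + 0 = -2)
y = 4 (y = (-2 + 0*2)² = (-2 + 0)² = (-2)² = 4)
F(o, h) = (-4 + 2*h)²/2 (F(o, h) = (h + (h - 4))²/2 = (h + (-4 + h))²/2 = (-4 + 2*h)²/2)
(F(6, -2)*(-3 + y))³ = ((2*(-2 - 2)²)*(-3 + 4))³ = ((2*(-4)²)*1)³ = ((2*16)*1)³ = (32*1)³ = 32³ = 32768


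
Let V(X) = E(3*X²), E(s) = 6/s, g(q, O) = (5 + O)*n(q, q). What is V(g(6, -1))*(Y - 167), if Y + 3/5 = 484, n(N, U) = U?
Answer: 791/720 ≈ 1.0986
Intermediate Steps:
g(q, O) = q*(5 + O) (g(q, O) = (5 + O)*q = q*(5 + O))
Y = 2417/5 (Y = -⅗ + 484 = 2417/5 ≈ 483.40)
V(X) = 2/X² (V(X) = 6/((3*X²)) = 6*(1/(3*X²)) = 2/X²)
V(g(6, -1))*(Y - 167) = (2/(6*(5 - 1))²)*(2417/5 - 167) = (2/(6*4)²)*(1582/5) = (2/24²)*(1582/5) = (2*(1/576))*(1582/5) = (1/288)*(1582/5) = 791/720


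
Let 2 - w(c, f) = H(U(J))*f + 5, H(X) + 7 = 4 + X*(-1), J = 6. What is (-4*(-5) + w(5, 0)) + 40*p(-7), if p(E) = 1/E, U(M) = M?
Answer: 79/7 ≈ 11.286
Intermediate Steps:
H(X) = -3 - X (H(X) = -7 + (4 + X*(-1)) = -7 + (4 - X) = -3 - X)
w(c, f) = -3 + 9*f (w(c, f) = 2 - ((-3 - 1*6)*f + 5) = 2 - ((-3 - 6)*f + 5) = 2 - (-9*f + 5) = 2 - (5 - 9*f) = 2 + (-5 + 9*f) = -3 + 9*f)
(-4*(-5) + w(5, 0)) + 40*p(-7) = (-4*(-5) + (-3 + 9*0)) + 40/(-7) = (20 + (-3 + 0)) + 40*(-1/7) = (20 - 3) - 40/7 = 17 - 40/7 = 79/7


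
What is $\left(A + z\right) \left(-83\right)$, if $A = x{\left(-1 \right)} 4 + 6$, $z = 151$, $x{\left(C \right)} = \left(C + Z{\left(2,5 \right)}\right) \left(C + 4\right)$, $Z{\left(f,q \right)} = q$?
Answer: $-17015$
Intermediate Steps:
$x{\left(C \right)} = \left(4 + C\right) \left(5 + C\right)$ ($x{\left(C \right)} = \left(C + 5\right) \left(C + 4\right) = \left(5 + C\right) \left(4 + C\right) = \left(4 + C\right) \left(5 + C\right)$)
$A = 54$ ($A = \left(20 + \left(-1\right)^{2} + 9 \left(-1\right)\right) 4 + 6 = \left(20 + 1 - 9\right) 4 + 6 = 12 \cdot 4 + 6 = 48 + 6 = 54$)
$\left(A + z\right) \left(-83\right) = \left(54 + 151\right) \left(-83\right) = 205 \left(-83\right) = -17015$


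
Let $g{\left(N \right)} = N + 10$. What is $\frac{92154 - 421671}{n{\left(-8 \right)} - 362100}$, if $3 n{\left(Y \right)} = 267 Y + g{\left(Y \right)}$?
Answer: $\frac{52029}{57286} \approx 0.90823$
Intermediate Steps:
$g{\left(N \right)} = 10 + N$
$n{\left(Y \right)} = \frac{10}{3} + \frac{268 Y}{3}$ ($n{\left(Y \right)} = \frac{267 Y + \left(10 + Y\right)}{3} = \frac{10 + 268 Y}{3} = \frac{10}{3} + \frac{268 Y}{3}$)
$\frac{92154 - 421671}{n{\left(-8 \right)} - 362100} = \frac{92154 - 421671}{\left(\frac{10}{3} + \frac{268}{3} \left(-8\right)\right) - 362100} = - \frac{329517}{\left(\frac{10}{3} - \frac{2144}{3}\right) - 362100} = - \frac{329517}{- \frac{2134}{3} - 362100} = - \frac{329517}{- \frac{1088434}{3}} = \left(-329517\right) \left(- \frac{3}{1088434}\right) = \frac{52029}{57286}$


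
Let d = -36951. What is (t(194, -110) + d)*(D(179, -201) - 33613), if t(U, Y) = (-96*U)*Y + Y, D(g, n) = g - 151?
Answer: -67558880715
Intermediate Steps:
D(g, n) = -151 + g
t(U, Y) = Y - 96*U*Y (t(U, Y) = -96*U*Y + Y = Y - 96*U*Y)
(t(194, -110) + d)*(D(179, -201) - 33613) = (-110*(1 - 96*194) - 36951)*((-151 + 179) - 33613) = (-110*(1 - 18624) - 36951)*(28 - 33613) = (-110*(-18623) - 36951)*(-33585) = (2048530 - 36951)*(-33585) = 2011579*(-33585) = -67558880715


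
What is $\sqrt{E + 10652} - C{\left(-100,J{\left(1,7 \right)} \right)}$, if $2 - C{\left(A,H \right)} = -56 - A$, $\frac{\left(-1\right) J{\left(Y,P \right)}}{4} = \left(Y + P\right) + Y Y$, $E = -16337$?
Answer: $42 + i \sqrt{5685} \approx 42.0 + 75.399 i$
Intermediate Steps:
$J{\left(Y,P \right)} = - 4 P - 4 Y - 4 Y^{2}$ ($J{\left(Y,P \right)} = - 4 \left(\left(Y + P\right) + Y Y\right) = - 4 \left(\left(P + Y\right) + Y^{2}\right) = - 4 \left(P + Y + Y^{2}\right) = - 4 P - 4 Y - 4 Y^{2}$)
$C{\left(A,H \right)} = 58 + A$ ($C{\left(A,H \right)} = 2 - \left(-56 - A\right) = 2 + \left(56 + A\right) = 58 + A$)
$\sqrt{E + 10652} - C{\left(-100,J{\left(1,7 \right)} \right)} = \sqrt{-16337 + 10652} - \left(58 - 100\right) = \sqrt{-5685} - -42 = i \sqrt{5685} + 42 = 42 + i \sqrt{5685}$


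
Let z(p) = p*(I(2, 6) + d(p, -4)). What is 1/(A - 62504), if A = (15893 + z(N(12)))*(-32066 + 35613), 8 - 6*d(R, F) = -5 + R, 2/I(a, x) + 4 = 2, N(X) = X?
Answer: 1/56274497 ≈ 1.7770e-8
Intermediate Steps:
I(a, x) = -1 (I(a, x) = 2/(-4 + 2) = 2/(-2) = 2*(-1/2) = -1)
d(R, F) = 13/6 - R/6 (d(R, F) = 4/3 - (-5 + R)/6 = 4/3 + (5/6 - R/6) = 13/6 - R/6)
z(p) = p*(7/6 - p/6) (z(p) = p*(-1 + (13/6 - p/6)) = p*(7/6 - p/6))
A = 56337001 (A = (15893 + (1/6)*12*(7 - 1*12))*(-32066 + 35613) = (15893 + (1/6)*12*(7 - 12))*3547 = (15893 + (1/6)*12*(-5))*3547 = (15893 - 10)*3547 = 15883*3547 = 56337001)
1/(A - 62504) = 1/(56337001 - 62504) = 1/56274497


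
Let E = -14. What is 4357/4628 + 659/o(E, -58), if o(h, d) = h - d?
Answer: 405195/25454 ≈ 15.919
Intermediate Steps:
4357/4628 + 659/o(E, -58) = 4357/4628 + 659/(-14 - 1*(-58)) = 4357*(1/4628) + 659/(-14 + 58) = 4357/4628 + 659/44 = 405195/25454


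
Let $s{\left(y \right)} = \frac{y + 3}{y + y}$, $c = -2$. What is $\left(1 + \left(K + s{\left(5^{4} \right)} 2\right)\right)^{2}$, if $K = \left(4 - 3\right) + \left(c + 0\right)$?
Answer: $\frac{394384}{390625} \approx 1.0096$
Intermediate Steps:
$K = -1$ ($K = \left(4 - 3\right) + \left(-2 + 0\right) = 1 - 2 = -1$)
$s{\left(y \right)} = \frac{3 + y}{2 y}$
$\left(1 + \left(K + s{\left(5^{4} \right)} 2\right)\right)^{2} = \left(1 - \left(1 - \frac{3 + 5^{4}}{2 \cdot 5^{4}} \cdot 2\right)\right)^{2} = \left(1 - \left(1 - \frac{3 + 625}{2 \cdot 625} \cdot 2\right)\right)^{2} = \left(1 - \left(1 - \frac{1}{2} \cdot \frac{1}{625} \cdot 628 \cdot 2\right)\right)^{2} = \left(1 + \left(-1 + \frac{314}{625} \cdot 2\right)\right)^{2} = \left(1 + \left(-1 + \frac{628}{625}\right)\right)^{2} = \left(1 + \frac{3}{625}\right)^{2} = \left(\frac{628}{625}\right)^{2} = \frac{394384}{390625}$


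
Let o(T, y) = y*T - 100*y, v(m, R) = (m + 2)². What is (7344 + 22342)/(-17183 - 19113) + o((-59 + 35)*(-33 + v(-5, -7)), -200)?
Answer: -1727704443/18148 ≈ -95201.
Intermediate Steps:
v(m, R) = (2 + m)²
o(T, y) = -100*y + T*y (o(T, y) = T*y - 100*y = -100*y + T*y)
(7344 + 22342)/(-17183 - 19113) + o((-59 + 35)*(-33 + v(-5, -7)), -200) = (7344 + 22342)/(-17183 - 19113) - 200*(-100 + (-59 + 35)*(-33 + (2 - 5)²)) = 29686/(-36296) - 200*(-100 - 24*(-33 + (-3)²)) = 29686*(-1/36296) - 200*(-100 - 24*(-33 + 9)) = -14843/18148 - 200*(-100 - 24*(-24)) = -14843/18148 - 200*(-100 + 576) = -14843/18148 - 200*476 = -14843/18148 - 95200 = -1727704443/18148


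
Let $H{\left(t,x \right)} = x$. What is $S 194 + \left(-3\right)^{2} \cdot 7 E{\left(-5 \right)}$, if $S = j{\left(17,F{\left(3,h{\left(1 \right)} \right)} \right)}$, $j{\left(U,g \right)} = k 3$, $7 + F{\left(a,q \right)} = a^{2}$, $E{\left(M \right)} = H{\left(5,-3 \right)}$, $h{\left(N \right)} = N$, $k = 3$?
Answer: $1557$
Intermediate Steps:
$E{\left(M \right)} = -3$
$F{\left(a,q \right)} = -7 + a^{2}$
$j{\left(U,g \right)} = 9$ ($j{\left(U,g \right)} = 3 \cdot 3 = 9$)
$S = 9$
$S 194 + \left(-3\right)^{2} \cdot 7 E{\left(-5 \right)} = 9 \cdot 194 + \left(-3\right)^{2} \cdot 7 \left(-3\right) = 1746 + 9 \cdot 7 \left(-3\right) = 1746 + 63 \left(-3\right) = 1746 - 189 = 1557$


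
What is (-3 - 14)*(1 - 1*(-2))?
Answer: -51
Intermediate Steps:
(-3 - 14)*(1 - 1*(-2)) = -17*(1 + 2) = -17*3 = -51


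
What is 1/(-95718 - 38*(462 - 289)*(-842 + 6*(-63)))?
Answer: 1/7924562 ≈ 1.2619e-7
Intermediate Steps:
1/(-95718 - 38*(462 - 289)*(-842 + 6*(-63))) = 1/(-95718 - 6574*(-842 - 378)) = 1/(-95718 - 6574*(-1220)) = 1/(-95718 - 38*(-211060)) = 1/(-95718 + 8020280) = 1/7924562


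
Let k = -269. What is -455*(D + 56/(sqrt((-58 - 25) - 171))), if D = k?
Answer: 122395 + 12740*I*sqrt(254)/127 ≈ 1.224e+5 + 1598.8*I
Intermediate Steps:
D = -269
-455*(D + 56/(sqrt((-58 - 25) - 171))) = -455*(-269 + 56/(sqrt((-58 - 25) - 171))) = -455*(-269 + 56/(sqrt(-83 - 171))) = -455*(-269 + 56/(sqrt(-254))) = -455*(-269 + 56/((I*sqrt(254)))) = -455*(-269 + 56*(-I*sqrt(254)/254)) = -455*(-269 - 28*I*sqrt(254)/127) = 122395 + 12740*I*sqrt(254)/127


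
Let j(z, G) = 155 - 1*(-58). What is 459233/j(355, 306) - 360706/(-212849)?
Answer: 97824115195/45336837 ≈ 2157.7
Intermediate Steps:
j(z, G) = 213 (j(z, G) = 155 + 58 = 213)
459233/j(355, 306) - 360706/(-212849) = 459233/213 - 360706/(-212849) = 459233*(1/213) - 360706*(-1/212849) = 459233/213 + 360706/212849 = 97824115195/45336837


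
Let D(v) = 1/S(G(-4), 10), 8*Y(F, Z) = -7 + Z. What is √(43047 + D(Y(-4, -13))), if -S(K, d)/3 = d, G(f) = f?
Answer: √38742270/30 ≈ 207.48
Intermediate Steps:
S(K, d) = -3*d
Y(F, Z) = -7/8 + Z/8 (Y(F, Z) = (-7 + Z)/8 = -7/8 + Z/8)
D(v) = -1/30 (D(v) = 1/(-3*10) = 1/(-30) = -1/30)
√(43047 + D(Y(-4, -13))) = √(43047 - 1/30) = √(1291409/30) = √38742270/30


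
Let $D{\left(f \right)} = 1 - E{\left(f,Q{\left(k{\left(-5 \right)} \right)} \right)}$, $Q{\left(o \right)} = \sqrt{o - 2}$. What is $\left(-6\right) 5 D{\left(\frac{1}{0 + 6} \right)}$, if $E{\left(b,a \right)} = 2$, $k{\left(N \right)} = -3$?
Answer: $30$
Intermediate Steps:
$Q{\left(o \right)} = \sqrt{-2 + o}$
$D{\left(f \right)} = -1$ ($D{\left(f \right)} = 1 - 2 = -1$)
$\left(-6\right) 5 D{\left(\frac{1}{0 + 6} \right)} = \left(-6\right) 5 \left(-1\right) = \left(-30\right) \left(-1\right) = 30$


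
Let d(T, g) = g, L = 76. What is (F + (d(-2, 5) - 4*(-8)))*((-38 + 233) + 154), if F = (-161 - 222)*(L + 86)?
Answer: -21641141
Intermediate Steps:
F = -62046 (F = (-161 - 222)*(76 + 86) = -383*162 = -62046)
(F + (d(-2, 5) - 4*(-8)))*((-38 + 233) + 154) = (-62046 + (5 - 4*(-8)))*((-38 + 233) + 154) = (-62046 + (5 + 32))*(195 + 154) = (-62046 + 37)*349 = -62009*349 = -21641141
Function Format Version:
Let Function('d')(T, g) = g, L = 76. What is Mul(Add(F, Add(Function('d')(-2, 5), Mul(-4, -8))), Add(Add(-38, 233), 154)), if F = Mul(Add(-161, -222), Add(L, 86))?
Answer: -21641141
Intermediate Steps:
F = -62046 (F = Mul(Add(-161, -222), Add(76, 86)) = Mul(-383, 162) = -62046)
Mul(Add(F, Add(Function('d')(-2, 5), Mul(-4, -8))), Add(Add(-38, 233), 154)) = Mul(Add(-62046, Add(5, Mul(-4, -8))), Add(Add(-38, 233), 154)) = Mul(Add(-62046, Add(5, 32)), Add(195, 154)) = Mul(Add(-62046, 37), 349) = Mul(-62009, 349) = -21641141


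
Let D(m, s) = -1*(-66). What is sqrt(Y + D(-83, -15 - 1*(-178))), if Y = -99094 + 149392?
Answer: 6*sqrt(1399) ≈ 224.42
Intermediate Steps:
D(m, s) = 66
Y = 50298
sqrt(Y + D(-83, -15 - 1*(-178))) = sqrt(50298 + 66) = sqrt(50364) = 6*sqrt(1399)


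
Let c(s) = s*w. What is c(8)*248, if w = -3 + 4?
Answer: 1984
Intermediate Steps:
w = 1
c(s) = s (c(s) = s*1 = s)
c(8)*248 = 8*248 = 1984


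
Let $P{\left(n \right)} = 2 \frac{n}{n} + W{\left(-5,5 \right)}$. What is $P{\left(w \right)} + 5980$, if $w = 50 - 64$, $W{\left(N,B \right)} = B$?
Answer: $5987$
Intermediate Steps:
$w = -14$
$P{\left(n \right)} = 7$ ($P{\left(n \right)} = 2 \frac{n}{n} + 5 = 2 \cdot 1 + 5 = 2 + 5 = 7$)
$P{\left(w \right)} + 5980 = 7 + 5980 = 5987$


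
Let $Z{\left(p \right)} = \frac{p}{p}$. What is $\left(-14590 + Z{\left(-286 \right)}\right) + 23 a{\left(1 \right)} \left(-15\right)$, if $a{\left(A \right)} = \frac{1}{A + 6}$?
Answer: $- \frac{102468}{7} \approx -14638.0$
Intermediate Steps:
$a{\left(A \right)} = \frac{1}{6 + A}$
$Z{\left(p \right)} = 1$
$\left(-14590 + Z{\left(-286 \right)}\right) + 23 a{\left(1 \right)} \left(-15\right) = \left(-14590 + 1\right) + \frac{23}{6 + 1} \left(-15\right) = -14589 + \frac{23}{7} \left(-15\right) = -14589 - \frac{345}{7} = - \frac{102468}{7}$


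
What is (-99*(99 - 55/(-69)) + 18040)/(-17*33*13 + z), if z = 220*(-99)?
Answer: -17062/60789 ≈ -0.28068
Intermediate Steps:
z = -21780
(-99*(99 - 55/(-69)) + 18040)/(-17*33*13 + z) = (-99*(99 - 55/(-69)) + 18040)/(-17*33*13 - 21780) = (-99*(99 - 55*(-1/69)) + 18040)/(-561*13 - 21780) = (-99*(99 + 55/69) + 18040)/(-7293 - 21780) = (-99*6886/69 + 18040)/(-29073) = (-227238/23 + 18040)*(-1/29073) = (187682/23)*(-1/29073) = -17062/60789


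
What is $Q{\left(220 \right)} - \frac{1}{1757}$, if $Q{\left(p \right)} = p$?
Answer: $\frac{386539}{1757} \approx 220.0$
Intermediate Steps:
$Q{\left(220 \right)} - \frac{1}{1757} = 220 - \frac{1}{1757} = \frac{386539}{1757}$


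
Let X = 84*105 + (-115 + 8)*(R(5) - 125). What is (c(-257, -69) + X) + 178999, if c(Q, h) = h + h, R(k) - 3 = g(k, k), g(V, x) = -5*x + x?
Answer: 202875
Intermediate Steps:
g(V, x) = -4*x
R(k) = 3 - 4*k
c(Q, h) = 2*h
X = 24014 (X = 84*105 + (-115 + 8)*((3 - 4*5) - 125) = 8820 - 107*((3 - 20) - 125) = 8820 - 107*(-17 - 125) = 8820 - 107*(-142) = 8820 + 15194 = 24014)
(c(-257, -69) + X) + 178999 = (2*(-69) + 24014) + 178999 = (-138 + 24014) + 178999 = 23876 + 178999 = 202875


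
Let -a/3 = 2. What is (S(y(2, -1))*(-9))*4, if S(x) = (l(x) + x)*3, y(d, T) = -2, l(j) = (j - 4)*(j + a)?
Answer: -4968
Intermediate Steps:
a = -6 (a = -3*2 = -6)
l(j) = (-6 + j)*(-4 + j) (l(j) = (j - 4)*(j - 6) = (-4 + j)*(-6 + j) = (-6 + j)*(-4 + j))
S(x) = 72 - 27*x + 3*x² (S(x) = ((24 + x² - 10*x) + x)*3 = (24 + x² - 9*x)*3 = 72 - 27*x + 3*x²)
(S(y(2, -1))*(-9))*4 = ((72 - 27*(-2) + 3*(-2)²)*(-9))*4 = ((72 + 54 + 3*4)*(-9))*4 = ((72 + 54 + 12)*(-9))*4 = (138*(-9))*4 = -1242*4 = -4968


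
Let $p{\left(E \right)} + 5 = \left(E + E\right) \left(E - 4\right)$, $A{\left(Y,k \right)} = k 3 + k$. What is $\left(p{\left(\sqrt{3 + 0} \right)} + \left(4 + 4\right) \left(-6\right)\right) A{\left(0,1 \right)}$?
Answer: $-188 - 32 \sqrt{3} \approx -243.43$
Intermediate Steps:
$A{\left(Y,k \right)} = 4 k$ ($A{\left(Y,k \right)} = 3 k + k = 4 k$)
$p{\left(E \right)} = -5 + 2 E \left(-4 + E\right)$ ($p{\left(E \right)} = -5 + \left(E + E\right) \left(E - 4\right) = -5 + 2 E \left(-4 + E\right)$)
$\left(p{\left(\sqrt{3 + 0} \right)} + \left(4 + 4\right) \left(-6\right)\right) A{\left(0,1 \right)} = \left(\left(-5 - 8 \sqrt{3 + 0} + 2 \left(\sqrt{3 + 0}\right)^{2}\right) + \left(4 + 4\right) \left(-6\right)\right) 4 \cdot 1 = \left(\left(-5 - 8 \sqrt{3} + 2 \left(\sqrt{3}\right)^{2}\right) + 8 \left(-6\right)\right) 4 = \left(\left(-5 - 8 \sqrt{3} + 2 \cdot 3\right) - 48\right) 4 = \left(\left(-5 - 8 \sqrt{3} + 6\right) - 48\right) 4 = \left(\left(1 - 8 \sqrt{3}\right) - 48\right) 4 = \left(-47 - 8 \sqrt{3}\right) 4 = -188 - 32 \sqrt{3}$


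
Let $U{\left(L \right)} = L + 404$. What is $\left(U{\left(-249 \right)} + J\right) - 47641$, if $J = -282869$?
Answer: $-330355$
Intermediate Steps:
$U{\left(L \right)} = 404 + L$
$\left(U{\left(-249 \right)} + J\right) - 47641 = \left(\left(404 - 249\right) - 282869\right) - 47641 = \left(155 - 282869\right) - 47641 = -282714 - 47641 = -330355$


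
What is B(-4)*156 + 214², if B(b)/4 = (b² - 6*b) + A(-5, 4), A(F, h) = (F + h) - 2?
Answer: 68884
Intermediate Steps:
A(F, h) = -2 + F + h
B(b) = -12 - 24*b + 4*b² (B(b) = 4*((b² - 6*b) + (-2 - 5 + 4)) = 4*((b² - 6*b) - 3) = 4*(-3 + b² - 6*b) = -12 - 24*b + 4*b²)
B(-4)*156 + 214² = (-12 - 24*(-4) + 4*(-4)²)*156 + 214² = (-12 + 96 + 4*16)*156 + 45796 = (-12 + 96 + 64)*156 + 45796 = 148*156 + 45796 = 23088 + 45796 = 68884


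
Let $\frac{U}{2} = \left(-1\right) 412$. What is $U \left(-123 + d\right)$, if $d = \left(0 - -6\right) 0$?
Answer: $101352$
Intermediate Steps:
$d = 0$ ($d = \left(0 + 6\right) 0 = 6 \cdot 0 = 0$)
$U = -824$ ($U = 2 \left(\left(-1\right) 412\right) = 2 \left(-412\right) = -824$)
$U \left(-123 + d\right) = - 824 \left(-123 + 0\right) = \left(-824\right) \left(-123\right) = 101352$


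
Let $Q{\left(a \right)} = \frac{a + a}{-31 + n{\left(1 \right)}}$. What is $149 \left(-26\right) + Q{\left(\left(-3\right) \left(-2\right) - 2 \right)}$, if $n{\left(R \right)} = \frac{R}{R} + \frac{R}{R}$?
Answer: $- \frac{112354}{29} \approx -3874.3$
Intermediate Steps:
$n{\left(R \right)} = 2$ ($n{\left(R \right)} = 1 + 1 = 2$)
$Q{\left(a \right)} = - \frac{2 a}{29}$ ($Q{\left(a \right)} = \frac{a + a}{-31 + 2} = \frac{2 a}{-29} = 2 a \left(- \frac{1}{29}\right) = - \frac{2 a}{29}$)
$149 \left(-26\right) + Q{\left(\left(-3\right) \left(-2\right) - 2 \right)} = 149 \left(-26\right) - \frac{2 \left(\left(-3\right) \left(-2\right) - 2\right)}{29} = -3874 - \frac{2 \left(6 - 2\right)}{29} = -3874 - \frac{8}{29} = - \frac{112354}{29}$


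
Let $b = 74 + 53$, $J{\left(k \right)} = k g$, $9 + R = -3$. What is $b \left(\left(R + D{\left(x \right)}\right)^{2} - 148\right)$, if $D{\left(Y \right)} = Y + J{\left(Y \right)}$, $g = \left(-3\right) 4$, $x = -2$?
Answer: $-6096$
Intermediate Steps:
$g = -12$
$R = -12$ ($R = -9 - 3 = -12$)
$J{\left(k \right)} = - 12 k$ ($J{\left(k \right)} = k \left(-12\right) = - 12 k$)
$D{\left(Y \right)} = - 11 Y$ ($D{\left(Y \right)} = Y - 12 Y = - 11 Y$)
$b = 127$
$b \left(\left(R + D{\left(x \right)}\right)^{2} - 148\right) = 127 \left(\left(-12 - -22\right)^{2} - 148\right) = 127 \left(\left(-12 + 22\right)^{2} - 148\right) = 127 \left(10^{2} - 148\right) = 127 \left(100 - 148\right) = 127 \left(-48\right) = -6096$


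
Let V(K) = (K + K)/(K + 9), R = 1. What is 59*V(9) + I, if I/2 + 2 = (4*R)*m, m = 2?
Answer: 71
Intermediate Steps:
I = 12 (I = -4 + 2*((4*1)*2) = -4 + 2*(4*2) = -4 + 2*8 = -4 + 16 = 12)
V(K) = 2*K/(9 + K) (V(K) = (2*K)/(9 + K) = 2*K/(9 + K))
59*V(9) + I = 59*(2*9/(9 + 9)) + 12 = 59*(2*9/18) + 12 = 59*(2*9*(1/18)) + 12 = 59*1 + 12 = 59 + 12 = 71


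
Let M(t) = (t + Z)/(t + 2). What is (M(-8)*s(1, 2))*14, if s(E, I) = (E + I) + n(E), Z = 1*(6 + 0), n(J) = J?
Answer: 56/3 ≈ 18.667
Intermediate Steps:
Z = 6 (Z = 1*6 = 6)
M(t) = (6 + t)/(2 + t) (M(t) = (t + 6)/(t + 2) = (6 + t)/(2 + t))
s(E, I) = I + 2*E (s(E, I) = (E + I) + E = I + 2*E)
(M(-8)*s(1, 2))*14 = (((6 - 8)/(2 - 8))*(2 + 2*1))*14 = ((-2/(-6))*(2 + 2))*14 = (-1/6*(-2)*4)*14 = ((1/3)*4)*14 = (4/3)*14 = 56/3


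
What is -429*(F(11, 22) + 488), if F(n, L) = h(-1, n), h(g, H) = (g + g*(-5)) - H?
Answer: -206349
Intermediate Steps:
h(g, H) = -H - 4*g (h(g, H) = (g - 5*g) - H = -4*g - H = -H - 4*g)
F(n, L) = 4 - n (F(n, L) = -n - 4*(-1) = -n + 4 = 4 - n)
-429*(F(11, 22) + 488) = -429*((4 - 1*11) + 488) = -429*((4 - 11) + 488) = -429*(-7 + 488) = -429*481 = -206349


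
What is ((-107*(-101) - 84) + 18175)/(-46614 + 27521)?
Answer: -28898/19093 ≈ -1.5135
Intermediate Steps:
((-107*(-101) - 84) + 18175)/(-46614 + 27521) = ((10807 - 84) + 18175)/(-19093) = (10723 + 18175)*(-1/19093) = 28898*(-1/19093) = -28898/19093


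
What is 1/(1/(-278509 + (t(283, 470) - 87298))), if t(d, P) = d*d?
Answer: -285718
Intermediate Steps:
t(d, P) = d²
1/(1/(-278509 + (t(283, 470) - 87298))) = 1/(1/(-278509 + (283² - 87298))) = 1/(1/(-278509 + (80089 - 87298))) = 1/(1/(-278509 - 7209)) = 1/(1/(-285718)) = 1/(-1/285718) = -285718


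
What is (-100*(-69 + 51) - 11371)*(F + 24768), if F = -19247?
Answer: -52841491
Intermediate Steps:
(-100*(-69 + 51) - 11371)*(F + 24768) = (-100*(-69 + 51) - 11371)*(-19247 + 24768) = (-100*(-18) - 11371)*5521 = (1800 - 11371)*5521 = -9571*5521 = -52841491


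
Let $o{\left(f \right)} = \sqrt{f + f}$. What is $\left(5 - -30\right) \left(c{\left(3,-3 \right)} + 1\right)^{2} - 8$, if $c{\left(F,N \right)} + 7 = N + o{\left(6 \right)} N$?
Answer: $6607 + 3780 \sqrt{3} \approx 13154.0$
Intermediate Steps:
$o{\left(f \right)} = \sqrt{2} \sqrt{f}$ ($o{\left(f \right)} = \sqrt{2 f} = \sqrt{2} \sqrt{f}$)
$c{\left(F,N \right)} = -7 + N + 2 N \sqrt{3}$ ($c{\left(F,N \right)} = -7 + \left(N + \sqrt{2} \sqrt{6} N\right) = -7 + \left(N + 2 \sqrt{3} N\right) = -7 + \left(N + 2 N \sqrt{3}\right) = -7 + N + 2 N \sqrt{3}$)
$\left(5 - -30\right) \left(c{\left(3,-3 \right)} + 1\right)^{2} - 8 = \left(5 - -30\right) \left(\left(-7 - 3 + 2 \left(-3\right) \sqrt{3}\right) + 1\right)^{2} - 8 = \left(5 + 30\right) \left(\left(-7 - 3 - 6 \sqrt{3}\right) + 1\right)^{2} - 8 = 35 \left(\left(-10 - 6 \sqrt{3}\right) + 1\right)^{2} - 8 = 35 \left(-9 - 6 \sqrt{3}\right)^{2} - 8 = -8 + 35 \left(-9 - 6 \sqrt{3}\right)^{2}$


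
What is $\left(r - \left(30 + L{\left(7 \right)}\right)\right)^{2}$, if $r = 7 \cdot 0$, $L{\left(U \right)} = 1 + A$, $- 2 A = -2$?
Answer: $1024$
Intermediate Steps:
$A = 1$ ($A = \left(- \frac{1}{2}\right) \left(-2\right) = 1$)
$L{\left(U \right)} = 2$ ($L{\left(U \right)} = 1 + 1 = 2$)
$r = 0$
$\left(r - \left(30 + L{\left(7 \right)}\right)\right)^{2} = \left(0 - 32\right)^{2} = \left(-32\right)^{2} = 1024$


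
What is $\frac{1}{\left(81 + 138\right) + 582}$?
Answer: $\frac{1}{801} \approx 0.0012484$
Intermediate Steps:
$\frac{1}{\left(81 + 138\right) + 582} = \frac{1}{219 + 582} = \frac{1}{801}$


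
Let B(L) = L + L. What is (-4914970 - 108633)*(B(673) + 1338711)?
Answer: -6731914365371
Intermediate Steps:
B(L) = 2*L
(-4914970 - 108633)*(B(673) + 1338711) = (-4914970 - 108633)*(2*673 + 1338711) = -5023603*(1346 + 1338711) = -5023603*1340057 = -6731914365371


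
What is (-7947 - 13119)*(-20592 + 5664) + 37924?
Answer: 314511172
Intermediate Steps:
(-7947 - 13119)*(-20592 + 5664) + 37924 = -21066*(-14928) + 37924 = 314473248 + 37924 = 314511172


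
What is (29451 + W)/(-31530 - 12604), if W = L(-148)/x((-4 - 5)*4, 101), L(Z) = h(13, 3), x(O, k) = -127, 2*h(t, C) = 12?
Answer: -3740271/5605018 ≈ -0.66731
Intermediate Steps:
h(t, C) = 6 (h(t, C) = (½)*12 = 6)
L(Z) = 6
W = -6/127 (W = 6/(-127) = 6*(-1/127) = -6/127 ≈ -0.047244)
(29451 + W)/(-31530 - 12604) = (29451 - 6/127)/(-31530 - 12604) = (3740271/127)/(-44134) = (3740271/127)*(-1/44134) = -3740271/5605018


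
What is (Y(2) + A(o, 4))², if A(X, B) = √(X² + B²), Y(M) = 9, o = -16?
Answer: 353 + 72*√17 ≈ 649.86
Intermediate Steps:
A(X, B) = √(B² + X²)
(Y(2) + A(o, 4))² = (9 + √(4² + (-16)²))² = (9 + √(16 + 256))² = (9 + √272)² = (9 + 4*√17)²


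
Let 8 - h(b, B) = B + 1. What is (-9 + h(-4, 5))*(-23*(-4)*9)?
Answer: -5796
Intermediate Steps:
h(b, B) = 7 - B (h(b, B) = 8 - (B + 1) = 8 - (1 + B) = 8 + (-1 - B) = 7 - B)
(-9 + h(-4, 5))*(-23*(-4)*9) = (-9 + (7 - 1*5))*(-23*(-4)*9) = (-9 + (7 - 5))*(92*9) = (-9 + 2)*828 = -7*828 = -5796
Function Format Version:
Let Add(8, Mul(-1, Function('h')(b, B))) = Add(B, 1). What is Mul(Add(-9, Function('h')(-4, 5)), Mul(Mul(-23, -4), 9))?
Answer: -5796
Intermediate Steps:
Function('h')(b, B) = Add(7, Mul(-1, B)) (Function('h')(b, B) = Add(8, Mul(-1, Add(B, 1))) = Add(8, Mul(-1, Add(1, B))) = Add(8, Add(-1, Mul(-1, B))) = Add(7, Mul(-1, B)))
Mul(Add(-9, Function('h')(-4, 5)), Mul(Mul(-23, -4), 9)) = Mul(Add(-9, Add(7, Mul(-1, 5))), Mul(Mul(-23, -4), 9)) = Mul(Add(-9, Add(7, -5)), Mul(92, 9)) = Mul(Add(-9, 2), 828) = Mul(-7, 828) = -5796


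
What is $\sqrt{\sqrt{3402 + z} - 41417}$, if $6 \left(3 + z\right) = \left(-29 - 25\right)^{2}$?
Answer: $\sqrt{-41417 + \sqrt{3885}} \approx 203.36 i$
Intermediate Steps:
$z = 483$ ($z = -3 + \frac{\left(-29 - 25\right)^{2}}{6} = -3 + \frac{\left(-54\right)^{2}}{6} = -3 + \frac{1}{6} \cdot 2916 = -3 + 486 = 483$)
$\sqrt{\sqrt{3402 + z} - 41417} = \sqrt{\sqrt{3402 + 483} - 41417} = \sqrt{\sqrt{3885} - 41417} = \sqrt{-41417 + \sqrt{3885}}$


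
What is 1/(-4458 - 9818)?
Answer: -1/14276 ≈ -7.0048e-5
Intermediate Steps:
1/(-4458 - 9818) = 1/(-14276) = -1/14276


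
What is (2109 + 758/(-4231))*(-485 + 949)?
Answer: 4140003344/4231 ≈ 9.7849e+5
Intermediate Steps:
(2109 + 758/(-4231))*(-485 + 949) = (2109 + 758*(-1/4231))*464 = (2109 - 758/4231)*464 = (8922421/4231)*464 = 4140003344/4231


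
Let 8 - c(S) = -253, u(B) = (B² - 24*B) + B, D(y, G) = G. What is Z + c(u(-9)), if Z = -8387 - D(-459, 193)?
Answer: -8319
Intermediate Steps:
u(B) = B² - 23*B
c(S) = 261 (c(S) = 8 - 1*(-253) = 8 + 253 = 261)
Z = -8580 (Z = -8387 - 1*193 = -8387 - 193 = -8580)
Z + c(u(-9)) = -8580 + 261 = -8319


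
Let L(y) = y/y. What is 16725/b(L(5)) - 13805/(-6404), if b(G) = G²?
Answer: 107120705/6404 ≈ 16727.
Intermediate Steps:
L(y) = 1
16725/b(L(5)) - 13805/(-6404) = 16725/(1²) - 13805/(-6404) = 16725/1 - 13805*(-1/6404) = 16725*1 + 13805/6404 = 16725 + 13805/6404 = 107120705/6404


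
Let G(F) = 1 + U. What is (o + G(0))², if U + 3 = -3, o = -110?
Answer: 13225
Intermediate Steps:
U = -6 (U = -3 - 3 = -6)
G(F) = -5 (G(F) = 1 - 6 = -5)
(o + G(0))² = (-110 - 5)² = (-115)² = 13225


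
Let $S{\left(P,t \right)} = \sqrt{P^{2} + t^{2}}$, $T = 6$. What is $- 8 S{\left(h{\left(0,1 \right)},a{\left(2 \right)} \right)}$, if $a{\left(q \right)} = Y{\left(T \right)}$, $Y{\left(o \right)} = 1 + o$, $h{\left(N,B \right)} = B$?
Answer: $- 40 \sqrt{2} \approx -56.569$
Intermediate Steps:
$a{\left(q \right)} = 7$ ($a{\left(q \right)} = 1 + 6 = 7$)
$- 8 S{\left(h{\left(0,1 \right)},a{\left(2 \right)} \right)} = - 8 \sqrt{1^{2} + 7^{2}} = - 8 \sqrt{1 + 49} = - 8 \sqrt{50} = - 8 \cdot 5 \sqrt{2} = - 40 \sqrt{2}$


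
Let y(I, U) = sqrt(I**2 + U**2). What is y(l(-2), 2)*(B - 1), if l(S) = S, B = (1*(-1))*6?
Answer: -14*sqrt(2) ≈ -19.799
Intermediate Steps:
B = -6 (B = -1*6 = -6)
y(l(-2), 2)*(B - 1) = sqrt((-2)**2 + 2**2)*(-6 - 1) = sqrt(4 + 4)*(-7) = sqrt(8)*(-7) = (2*sqrt(2))*(-7) = -14*sqrt(2)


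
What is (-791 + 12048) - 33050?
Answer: -21793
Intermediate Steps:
(-791 + 12048) - 33050 = 11257 - 33050 = -21793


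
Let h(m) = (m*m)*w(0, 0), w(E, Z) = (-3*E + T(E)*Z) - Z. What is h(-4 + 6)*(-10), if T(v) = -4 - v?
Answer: 0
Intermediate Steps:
w(E, Z) = -Z - 3*E + Z*(-4 - E) (w(E, Z) = (-3*E + (-4 - E)*Z) - Z = (-3*E + Z*(-4 - E)) - Z = -Z - 3*E + Z*(-4 - E))
h(m) = 0 (h(m) = (m*m)*(-1*0 - 3*0 - 1*0*(4 + 0)) = m²*(0 + 0 - 1*0*4) = m²*(0 + 0 + 0) = m²*0 = 0)
h(-4 + 6)*(-10) = 0*(-10) = 0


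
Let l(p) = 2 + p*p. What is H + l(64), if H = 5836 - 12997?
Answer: -3063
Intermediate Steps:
l(p) = 2 + p²
H = -7161
H + l(64) = -7161 + (2 + 64²) = -7161 + (2 + 4096) = -7161 + 4098 = -3063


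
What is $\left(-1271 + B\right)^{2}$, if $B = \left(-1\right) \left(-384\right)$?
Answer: $786769$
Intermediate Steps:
$B = 384$
$\left(-1271 + B\right)^{2} = \left(-1271 + 384\right)^{2} = \left(-887\right)^{2} = 786769$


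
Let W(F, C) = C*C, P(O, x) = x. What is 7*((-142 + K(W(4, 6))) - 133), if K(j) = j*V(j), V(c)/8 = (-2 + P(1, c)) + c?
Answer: 139195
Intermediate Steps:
W(F, C) = C**2
V(c) = -16 + 16*c (V(c) = 8*((-2 + c) + c) = 8*(-2 + 2*c) = -16 + 16*c)
K(j) = j*(-16 + 16*j)
7*((-142 + K(W(4, 6))) - 133) = 7*((-142 + 16*6**2*(-1 + 6**2)) - 133) = 7*((-142 + 16*36*(-1 + 36)) - 133) = 7*((-142 + 16*36*35) - 133) = 7*((-142 + 20160) - 133) = 7*(20018 - 133) = 7*19885 = 139195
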